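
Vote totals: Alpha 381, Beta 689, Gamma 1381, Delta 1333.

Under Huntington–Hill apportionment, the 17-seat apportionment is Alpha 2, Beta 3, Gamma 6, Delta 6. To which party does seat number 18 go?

Gamma

Priority for the next seat is population ÷ (√(s·(s+1))).
Priorities: Alpha 155.543, Beta 198.897, Gamma 213.093, Delta 205.686.
Highest priority: Gamma.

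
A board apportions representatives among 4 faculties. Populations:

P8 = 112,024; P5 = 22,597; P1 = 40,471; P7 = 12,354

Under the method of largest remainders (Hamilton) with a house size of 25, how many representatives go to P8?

15

The standard divisor is 187446/25 ≈ 7497.84.
Standard quotas: P8 14.9408, P5 3.0138, P1 5.3977, P7 1.6477.
Lower quotas: P8 14, P5 3, P1 5, P7 1 (sum 23, leaving 2 seats).
Remainders in descending order: P8 0.9408, P7 0.6477, P1 0.3977, P5 0.0138.
The surplus seats go to P8, P7.
P8 receives 15.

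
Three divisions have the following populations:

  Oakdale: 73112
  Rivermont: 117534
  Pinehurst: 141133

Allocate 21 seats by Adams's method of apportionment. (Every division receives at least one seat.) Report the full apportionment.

Standard divisor 331779/21 ≈ 15799; standard quotas: Oakdale 4.628, Rivermont 7.439, Pinehurst 8.933.
Rounding up gives 5, 8, 9 = 22 seats, so the divisor must be adjusted.
With modified divisor 17200: modified quotas Oakdale 4.251, Rivermont 6.833, Pinehurst 8.205.
Rounding up: Oakdale 5, Rivermont 7, Pinehurst 9 (total 21).

Oakdale 5, Rivermont 7, Pinehurst 9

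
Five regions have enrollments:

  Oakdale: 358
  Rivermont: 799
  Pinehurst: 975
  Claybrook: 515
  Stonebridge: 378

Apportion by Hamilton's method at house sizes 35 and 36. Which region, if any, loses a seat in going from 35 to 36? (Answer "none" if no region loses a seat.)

At 35 seats: Oakdale 4, Rivermont 9, Pinehurst 11, Claybrook 6, Stonebridge 5.
At 36 seats: Oakdale 4, Rivermont 10, Pinehurst 12, Claybrook 6, Stonebridge 4.
Stonebridge drops from 5 to 4.

Stonebridge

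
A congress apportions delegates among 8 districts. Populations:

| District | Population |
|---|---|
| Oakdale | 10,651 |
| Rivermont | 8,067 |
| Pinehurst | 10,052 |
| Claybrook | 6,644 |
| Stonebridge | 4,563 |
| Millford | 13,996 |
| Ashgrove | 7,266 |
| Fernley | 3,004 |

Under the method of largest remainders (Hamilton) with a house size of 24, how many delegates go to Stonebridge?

2

Total 64243; standard divisor 64243/24 ≈ 2676.792.
Standard quotas: Oakdale 3.9790, Rivermont 3.0137, Pinehurst 3.7552, Claybrook 2.4821, Stonebridge 1.7047, Millford 5.2286, Ashgrove 2.7144, Fernley 1.1222.
Lower quotas: Oakdale 3, Rivermont 3, Pinehurst 3, Claybrook 2, Stonebridge 1, Millford 5, Ashgrove 2, Fernley 1 (sum 20, leaving 4 seats).
Remainders in descending order: Oakdale 0.9790, Pinehurst 0.7552, Ashgrove 0.7144, Stonebridge 0.7047, Claybrook 0.4821, Millford 0.2286, Fernley 0.1222, Rivermont 0.0137.
The surplus seats go to Oakdale, Pinehurst, Ashgrove, Stonebridge.
Stonebridge receives 2.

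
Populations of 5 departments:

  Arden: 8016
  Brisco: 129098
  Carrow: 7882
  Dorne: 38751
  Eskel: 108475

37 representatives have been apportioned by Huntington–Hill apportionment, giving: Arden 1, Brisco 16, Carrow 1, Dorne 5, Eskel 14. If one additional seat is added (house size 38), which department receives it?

Priority for the next seat is population ÷ (√(s·(s+1))).
Priorities: Arden 5668.168, Brisco 7827.716, Carrow 5573.416, Dorne 7074.932, Eskel 7485.486.
Highest priority: Brisco.

Brisco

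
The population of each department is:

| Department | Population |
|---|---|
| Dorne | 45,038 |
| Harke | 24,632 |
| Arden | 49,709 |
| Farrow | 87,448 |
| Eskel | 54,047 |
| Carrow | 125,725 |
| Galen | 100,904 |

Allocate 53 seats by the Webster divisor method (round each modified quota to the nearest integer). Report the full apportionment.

Dorne 5; Harke 3; Arden 5; Farrow 9; Eskel 6; Carrow 14; Galen 11

Standard divisor 487503/53 ≈ 9198.17; standard quotas: Dorne 4.896, Harke 2.678, Arden 5.404, Farrow 9.507, Eskel 5.876, Carrow 13.668, Galen 10.970.
Rounding to the nearest integer gives 5, 3, 5, 10, 6, 14, 11 = 54 seats, so the divisor must be adjusted.
With modified divisor 9260: modified quotas Dorne 4.864, Harke 2.660, Arden 5.368, Farrow 9.444, Eskel 5.837, Carrow 13.577, Galen 10.897.
Rounding to the nearest integer: Dorne 5, Harke 3, Arden 5, Farrow 9, Eskel 6, Carrow 14, Galen 11 (total 53).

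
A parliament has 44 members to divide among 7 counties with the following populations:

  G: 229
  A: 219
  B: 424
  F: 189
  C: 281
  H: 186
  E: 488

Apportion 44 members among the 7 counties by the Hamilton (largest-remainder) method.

The standard divisor is 2016/44 ≈ 45.818.
Standard quotas: G 4.998, A 4.780, B 9.254, F 4.125, C 6.133, H 4.060, E 10.651.
Lower quotas: G 4, A 4, B 9, F 4, C 6, H 4, E 10 (sum 41, leaving 3 seats).
Remainders in descending order: G 0.998, A 0.780, E 0.651, B 0.254, C 0.133, F 0.125, H 0.060.
Largest remainders: G, A, E receive the extra seats.

G=5, A=5, B=9, F=4, C=6, H=4, E=11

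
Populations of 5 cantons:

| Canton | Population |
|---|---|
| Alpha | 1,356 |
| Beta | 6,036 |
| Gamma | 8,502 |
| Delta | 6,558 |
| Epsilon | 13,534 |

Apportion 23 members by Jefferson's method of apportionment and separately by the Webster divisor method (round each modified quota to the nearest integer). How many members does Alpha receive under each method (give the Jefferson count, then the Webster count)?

Jefferson: Alpha 0, Beta 4, Gamma 6, Delta 4, Epsilon 9.
Webster: Alpha 1, Beta 4, Gamma 5, Delta 4, Epsilon 9.
Alpha gets 0 under Jefferson and 1 under Webster.

0 and 1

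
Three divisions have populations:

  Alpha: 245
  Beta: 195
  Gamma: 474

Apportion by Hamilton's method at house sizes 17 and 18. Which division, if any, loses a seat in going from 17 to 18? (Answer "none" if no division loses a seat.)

none

At 17 seats: Alpha 4, Beta 4, Gamma 9.
At 18 seats: Alpha 5, Beta 4, Gamma 9.
No division's allocation decreased.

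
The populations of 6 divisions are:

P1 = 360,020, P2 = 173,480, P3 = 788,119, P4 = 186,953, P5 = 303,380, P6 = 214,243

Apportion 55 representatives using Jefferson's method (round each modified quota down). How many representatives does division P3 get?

Standard divisor 2026195/55 ≈ 36839.909; standard quotas: P1 9.773, P2 4.709, P3 21.393, P4 5.075, P5 8.235, P6 5.816.
Rounding down gives 9, 4, 21, 5, 8, 5 = 52 seats, so the divisor must be adjusted.
With modified divisor 35200: modified quotas P1 10.228, P2 4.928, P3 22.390, P4 5.311, P5 8.619, P6 6.086.
Rounding down: P1 10, P2 4, P3 22, P4 5, P5 8, P6 6 (total 55).
P3 receives 22.

22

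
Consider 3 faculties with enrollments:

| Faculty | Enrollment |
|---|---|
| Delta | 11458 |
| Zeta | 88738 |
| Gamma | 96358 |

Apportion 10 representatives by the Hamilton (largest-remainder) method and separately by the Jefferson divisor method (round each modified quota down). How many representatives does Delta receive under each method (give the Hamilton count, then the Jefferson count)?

Hamilton: Delta 1, Zeta 4, Gamma 5.
Jefferson: Delta 0, Zeta 5, Gamma 5.
Delta gets 1 under Hamilton and 0 under Jefferson.

1 and 0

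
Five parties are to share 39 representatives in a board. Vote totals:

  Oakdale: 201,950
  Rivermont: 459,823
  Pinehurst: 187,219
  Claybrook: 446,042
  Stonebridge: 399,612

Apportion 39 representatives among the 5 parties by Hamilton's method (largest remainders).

Standard divisor: 1694646 ÷ 39 ≈ 43452.462.
Standard quotas: Oakdale 4.6476, Rivermont 10.5822, Pinehurst 4.3086, Claybrook 10.2651, Stonebridge 9.1965.
Lower quotas: Oakdale 4, Rivermont 10, Pinehurst 4, Claybrook 10, Stonebridge 9 (sum 37, leaving 2 seats).
Remainders in descending order: Oakdale 0.6476, Rivermont 0.5822, Pinehurst 0.3086, Claybrook 0.2651, Stonebridge 0.1965.
Largest remainders: Oakdale, Rivermont receive the extra seats.

Oakdale 5, Rivermont 11, Pinehurst 4, Claybrook 10, Stonebridge 9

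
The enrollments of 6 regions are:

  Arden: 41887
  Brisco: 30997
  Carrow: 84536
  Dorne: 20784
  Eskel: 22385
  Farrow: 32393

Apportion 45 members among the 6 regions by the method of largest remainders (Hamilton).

Arden: 8, Brisco: 6, Carrow: 17, Dorne: 4, Eskel: 4, Farrow: 6

Total 232982; standard divisor 232982/45 ≈ 5177.378.
Standard quotas: Arden 8.0904, Brisco 5.9870, Carrow 16.3280, Dorne 4.0144, Eskel 4.3236, Farrow 6.2566.
Lower quotas: Arden 8, Brisco 5, Carrow 16, Dorne 4, Eskel 4, Farrow 6 (sum 43, leaving 2 seats).
Remainders in descending order: Brisco 0.9870, Carrow 0.3280, Eskel 0.3236, Farrow 0.2566, Arden 0.0904, Dorne 0.0144.
Largest remainders: Brisco, Carrow receive the extra seats.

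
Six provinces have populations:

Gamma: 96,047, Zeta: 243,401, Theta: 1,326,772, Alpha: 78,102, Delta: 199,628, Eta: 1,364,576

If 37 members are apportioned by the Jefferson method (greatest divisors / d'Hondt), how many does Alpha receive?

Standard divisor 3308526/37 ≈ 89419.622; standard quotas: Gamma 1.074, Zeta 2.722, Theta 14.838, Alpha 0.873, Delta 2.232, Eta 15.260.
Rounding down gives 1, 2, 14, 0, 2, 15 = 34 seats, so the divisor must be adjusted.
With modified divisor 82000: modified quotas Gamma 1.171, Zeta 2.968, Theta 16.180, Alpha 0.952, Delta 2.434, Eta 16.641.
Rounding down: Gamma 1, Zeta 2, Theta 16, Alpha 0, Delta 2, Eta 16 (total 37).
Alpha receives 0.

0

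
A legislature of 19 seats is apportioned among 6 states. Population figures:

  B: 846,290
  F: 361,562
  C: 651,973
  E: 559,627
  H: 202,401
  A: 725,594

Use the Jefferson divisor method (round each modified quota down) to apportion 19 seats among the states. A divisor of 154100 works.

B 5; F 2; C 4; E 3; H 1; A 4

With modified divisor 154100: modified quotas B 5.492, F 2.346, C 4.231, E 3.632, H 1.313, A 4.709.
Rounding down: B 5, F 2, C 4, E 3, H 1, A 4 (total 19).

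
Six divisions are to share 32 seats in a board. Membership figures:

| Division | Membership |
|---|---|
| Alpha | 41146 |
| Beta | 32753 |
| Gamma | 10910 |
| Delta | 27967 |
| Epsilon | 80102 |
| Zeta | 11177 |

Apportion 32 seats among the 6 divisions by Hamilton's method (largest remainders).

The standard divisor is 204055/32 ≈ 6376.719.
Standard quotas: Alpha 6.4525, Beta 5.1363, Gamma 1.7109, Delta 4.3858, Epsilon 12.5616, Zeta 1.7528.
Lower quotas: Alpha 6, Beta 5, Gamma 1, Delta 4, Epsilon 12, Zeta 1 (sum 29, leaving 3 seats).
Remainders in descending order: Zeta 0.7528, Gamma 0.7109, Epsilon 0.5616, Alpha 0.4525, Delta 0.3858, Beta 0.1363.
Largest remainders: Zeta, Gamma, Epsilon receive the extra seats.

Alpha: 6, Beta: 5, Gamma: 2, Delta: 4, Epsilon: 13, Zeta: 2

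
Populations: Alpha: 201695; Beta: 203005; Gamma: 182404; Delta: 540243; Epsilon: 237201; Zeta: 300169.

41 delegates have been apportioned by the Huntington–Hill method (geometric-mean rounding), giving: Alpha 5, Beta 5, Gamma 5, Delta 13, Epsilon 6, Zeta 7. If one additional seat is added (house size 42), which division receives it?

Priority for the next seat is population ÷ (√(s·(s+1))).
Priorities: Alpha 36824.300, Beta 37063.473, Gamma 33302.262, Delta 40045.475, Epsilon 36600.909, Zeta 40111.770.
Highest priority: Zeta.

Zeta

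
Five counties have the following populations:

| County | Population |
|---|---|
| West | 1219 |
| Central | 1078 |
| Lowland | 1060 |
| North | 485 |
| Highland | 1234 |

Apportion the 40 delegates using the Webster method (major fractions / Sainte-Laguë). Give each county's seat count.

Standard divisor 5076/40 ≈ 126.9; standard quotas: West 9.606, Central 8.495, Lowland 8.353, North 3.822, Highland 9.724.
Rounding to the nearest integer gives West 10, Central 8, Lowland 8, North 4, Highland 10 — total 40, matching the house size, so no adjustment is needed.

West: 10; Central: 8; Lowland: 8; North: 4; Highland: 10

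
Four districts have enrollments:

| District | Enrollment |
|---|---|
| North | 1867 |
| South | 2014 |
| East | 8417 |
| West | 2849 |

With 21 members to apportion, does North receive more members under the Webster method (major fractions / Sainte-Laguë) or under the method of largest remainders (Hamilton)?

Webster: North 3, South 3, East 11, West 4.
Hamilton: North 2, South 3, East 12, West 4.
North gets 3 under Webster and 2 under Hamilton.

Webster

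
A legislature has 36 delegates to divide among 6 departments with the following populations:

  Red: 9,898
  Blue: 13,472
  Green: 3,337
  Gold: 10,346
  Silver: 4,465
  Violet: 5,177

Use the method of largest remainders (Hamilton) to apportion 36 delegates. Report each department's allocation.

The standard divisor is 46695/36 ≈ 1297.083.
Standard quotas: Red 7.6310, Blue 10.3864, Green 2.5727, Gold 7.9764, Silver 3.4423, Violet 3.9913.
Lower quotas: Red 7, Blue 10, Green 2, Gold 7, Silver 3, Violet 3 (sum 32, leaving 4 seats).
Remainders in descending order: Violet 0.9913, Gold 0.9764, Red 0.6310, Green 0.5727, Silver 0.4423, Blue 0.3864.
The surplus seats go to Violet, Gold, Red, Green.

Red 8, Blue 10, Green 3, Gold 8, Silver 3, Violet 4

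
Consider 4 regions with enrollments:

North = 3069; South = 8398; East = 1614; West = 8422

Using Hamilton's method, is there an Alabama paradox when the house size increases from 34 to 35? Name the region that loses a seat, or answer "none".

At 34 seats: North 5, South 13, East 3, West 13.
At 35 seats: North 5, South 14, East 2, West 14.
East drops from 3 to 2.

East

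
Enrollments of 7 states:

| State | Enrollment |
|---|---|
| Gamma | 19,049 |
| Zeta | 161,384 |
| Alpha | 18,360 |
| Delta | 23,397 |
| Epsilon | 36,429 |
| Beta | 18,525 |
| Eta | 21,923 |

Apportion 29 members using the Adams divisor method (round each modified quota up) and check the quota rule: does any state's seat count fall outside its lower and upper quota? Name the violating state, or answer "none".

Zeta

Standard quotas: Gamma 1.847, Zeta 15.649, Alpha 1.780, Delta 2.269, Epsilon 3.532, Beta 1.796, Eta 2.126.
Adams allocation: Gamma 2, Zeta 14, Alpha 2, Delta 3, Epsilon 4, Beta 2, Eta 2.
Zeta has quota 15.649 (lower 15, upper 16) but receives 14 — outside the quota interval.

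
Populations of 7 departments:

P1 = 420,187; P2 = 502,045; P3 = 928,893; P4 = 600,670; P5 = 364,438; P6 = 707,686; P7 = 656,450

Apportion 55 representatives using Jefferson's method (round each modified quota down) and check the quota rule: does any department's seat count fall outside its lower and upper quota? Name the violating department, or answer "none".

none

Standard quotas: P1 5.528, P2 6.605, P3 12.221, P4 7.903, P5 4.795, P6 9.311, P7 8.637.
Jefferson allocation: P1 5, P2 7, P3 12, P4 8, P5 5, P6 9, P7 9.
Every allocation lies between the lower and upper quota.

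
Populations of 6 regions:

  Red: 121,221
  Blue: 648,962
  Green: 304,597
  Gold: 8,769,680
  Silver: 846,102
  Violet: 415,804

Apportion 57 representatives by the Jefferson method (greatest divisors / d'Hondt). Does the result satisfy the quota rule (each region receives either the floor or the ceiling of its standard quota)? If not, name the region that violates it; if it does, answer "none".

Gold

Standard quotas: Red 0.622, Blue 3.331, Green 1.563, Gold 45.008, Silver 4.342, Violet 2.134.
Jefferson allocation: Red 0, Blue 3, Green 1, Gold 47, Silver 4, Violet 2.
Gold has quota 45.008 (lower 45, upper 46) but receives 47 — outside the quota interval.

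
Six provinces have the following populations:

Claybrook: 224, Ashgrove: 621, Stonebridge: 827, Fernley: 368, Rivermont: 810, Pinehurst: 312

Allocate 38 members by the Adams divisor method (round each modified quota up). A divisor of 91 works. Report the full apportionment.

Claybrook 3, Ashgrove 7, Stonebridge 10, Fernley 5, Rivermont 9, Pinehurst 4

With modified divisor 91: modified quotas Claybrook 2.462, Ashgrove 6.824, Stonebridge 9.088, Fernley 4.044, Rivermont 8.901, Pinehurst 3.429.
Rounding up: Claybrook 3, Ashgrove 7, Stonebridge 10, Fernley 5, Rivermont 9, Pinehurst 4 (total 38).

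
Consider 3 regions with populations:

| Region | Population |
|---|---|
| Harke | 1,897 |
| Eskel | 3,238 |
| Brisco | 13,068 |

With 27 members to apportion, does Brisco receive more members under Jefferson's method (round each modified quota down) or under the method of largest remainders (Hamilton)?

Jefferson: Harke 2, Eskel 5, Brisco 20.
Hamilton: Harke 3, Eskel 5, Brisco 19.
Brisco gets 20 under Jefferson and 19 under Hamilton.

Jefferson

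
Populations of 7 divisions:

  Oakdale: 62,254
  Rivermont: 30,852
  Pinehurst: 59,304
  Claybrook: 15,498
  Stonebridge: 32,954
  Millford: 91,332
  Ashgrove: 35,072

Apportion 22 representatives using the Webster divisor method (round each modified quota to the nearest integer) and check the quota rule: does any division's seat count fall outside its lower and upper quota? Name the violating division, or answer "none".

Standard quotas: Oakdale 4.185, Rivermont 2.074, Pinehurst 3.987, Claybrook 1.042, Stonebridge 2.215, Millford 6.140, Ashgrove 2.358.
Webster allocation: Oakdale 4, Rivermont 2, Pinehurst 4, Claybrook 1, Stonebridge 2, Millford 7, Ashgrove 2.
Every allocation lies between the lower and upper quota.

none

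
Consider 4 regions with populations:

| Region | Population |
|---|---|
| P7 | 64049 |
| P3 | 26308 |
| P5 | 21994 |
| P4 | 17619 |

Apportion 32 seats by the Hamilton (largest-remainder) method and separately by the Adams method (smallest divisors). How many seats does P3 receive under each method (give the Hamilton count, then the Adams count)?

Hamilton: P7 16, P3 7, P5 5, P4 4.
Adams: P7 15, P3 6, P5 6, P4 5.
P3 gets 7 under Hamilton and 6 under Adams.

7 and 6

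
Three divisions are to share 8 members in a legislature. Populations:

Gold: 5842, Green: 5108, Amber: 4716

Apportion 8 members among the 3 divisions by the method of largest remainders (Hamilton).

The standard divisor is 15666/8 ≈ 1958.25.
Standard quotas: Gold 2.9833, Green 2.6085, Amber 2.4083.
Lower quotas: Gold 2, Green 2, Amber 2 (sum 6, leaving 2 seats).
Remainders in descending order: Gold 0.9833, Green 0.6085, Amber 0.4083.
The surplus seats go to Gold, Green.

Gold 3, Green 3, Amber 2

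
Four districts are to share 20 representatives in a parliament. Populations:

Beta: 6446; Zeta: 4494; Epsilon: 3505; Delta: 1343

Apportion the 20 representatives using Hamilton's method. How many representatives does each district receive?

Beta=8; Zeta=6; Epsilon=4; Delta=2

The standard divisor is 15788/20 ≈ 789.4.
Standard quotas: Beta 8.1657, Zeta 5.6929, Epsilon 4.4401, Delta 1.7013.
Lower quotas: Beta 8, Zeta 5, Epsilon 4, Delta 1 (sum 18, leaving 2 seats).
Remainders in descending order: Delta 0.7013, Zeta 0.6929, Epsilon 0.4401, Beta 0.1657.
Largest remainders: Delta, Zeta receive the extra seats.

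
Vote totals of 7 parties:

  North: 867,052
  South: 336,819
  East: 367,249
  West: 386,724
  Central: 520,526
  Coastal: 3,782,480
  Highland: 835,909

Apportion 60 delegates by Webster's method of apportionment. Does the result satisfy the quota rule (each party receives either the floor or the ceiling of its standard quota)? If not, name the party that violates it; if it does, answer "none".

Coastal

Standard quotas: North 7.331, South 2.848, East 3.105, West 3.270, Central 4.401, Coastal 31.979, Highland 7.067.
Webster allocation: North 7, South 3, East 3, West 3, Central 4, Coastal 33, Highland 7.
Coastal has quota 31.979 (lower 31, upper 32) but receives 33 — outside the quota interval.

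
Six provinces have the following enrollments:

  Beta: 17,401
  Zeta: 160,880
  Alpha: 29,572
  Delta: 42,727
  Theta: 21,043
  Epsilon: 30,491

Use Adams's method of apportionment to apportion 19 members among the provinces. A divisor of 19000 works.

With modified divisor 19000: modified quotas Beta 0.916, Zeta 8.467, Alpha 1.556, Delta 2.249, Theta 1.108, Epsilon 1.605.
Rounding up: Beta 1, Zeta 9, Alpha 2, Delta 3, Theta 2, Epsilon 2 (total 19).

Beta: 1; Zeta: 9; Alpha: 2; Delta: 3; Theta: 2; Epsilon: 2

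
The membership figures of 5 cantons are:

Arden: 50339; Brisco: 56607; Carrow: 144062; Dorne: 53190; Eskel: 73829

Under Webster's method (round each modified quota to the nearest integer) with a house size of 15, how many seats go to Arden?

Standard divisor 378027/15 ≈ 25201.8; standard quotas: Arden 1.997, Brisco 2.246, Carrow 5.716, Dorne 2.111, Eskel 2.930.
Rounding to the nearest integer gives Arden 2, Brisco 2, Carrow 6, Dorne 2, Eskel 3 — total 15, matching the house size, so no adjustment is needed.
Arden receives 2.

2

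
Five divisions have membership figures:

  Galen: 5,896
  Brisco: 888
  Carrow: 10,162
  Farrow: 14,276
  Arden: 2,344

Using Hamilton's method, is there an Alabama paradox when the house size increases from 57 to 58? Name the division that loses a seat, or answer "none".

At 57 seats: Galen 10, Brisco 2, Carrow 17, Farrow 24, Arden 4.
At 58 seats: Galen 10, Brisco 1, Carrow 18, Farrow 25, Arden 4.
Brisco drops from 2 to 1.

Brisco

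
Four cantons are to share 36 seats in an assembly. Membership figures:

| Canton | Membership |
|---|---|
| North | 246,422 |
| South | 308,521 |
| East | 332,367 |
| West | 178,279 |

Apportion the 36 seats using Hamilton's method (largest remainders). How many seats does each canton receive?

North 8, South 11, East 11, West 6

Standard divisor: 1065589 ÷ 36 ≈ 29599.694.
Standard quotas: North 8.3252, South 10.4231, East 11.2287, West 6.0230.
Lower quotas: North 8, South 10, East 11, West 6 (sum 35, leaving 1 seat).
Remainders in descending order: South 0.4231, North 0.3252, East 0.2287, West 0.0230.
The surplus seat goes to South.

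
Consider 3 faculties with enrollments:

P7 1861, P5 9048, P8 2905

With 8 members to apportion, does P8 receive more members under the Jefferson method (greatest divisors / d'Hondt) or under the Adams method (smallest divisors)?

Adams

Jefferson: P7 1, P5 6, P8 1.
Adams: P7 1, P5 5, P8 2.
P8 gets 1 under Jefferson and 2 under Adams.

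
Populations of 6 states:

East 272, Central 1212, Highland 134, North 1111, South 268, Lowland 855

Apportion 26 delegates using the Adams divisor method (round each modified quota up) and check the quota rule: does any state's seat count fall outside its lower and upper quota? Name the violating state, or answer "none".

Standard quotas: East 1.836, Central 8.181, Highland 0.904, North 7.499, South 1.809, Lowland 5.771.
Adams allocation: East 2, Central 8, Highland 1, North 7, South 2, Lowland 6.
Every allocation lies between the lower and upper quota.

none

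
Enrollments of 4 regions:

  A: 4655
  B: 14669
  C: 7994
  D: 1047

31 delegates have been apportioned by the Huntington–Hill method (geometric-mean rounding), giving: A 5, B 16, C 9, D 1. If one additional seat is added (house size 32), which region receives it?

Priority for the next seat is population ÷ (√(s·(s+1))).
Priorities: A 849.883, B 889.439, C 842.642, D 740.341.
Highest priority: B.

B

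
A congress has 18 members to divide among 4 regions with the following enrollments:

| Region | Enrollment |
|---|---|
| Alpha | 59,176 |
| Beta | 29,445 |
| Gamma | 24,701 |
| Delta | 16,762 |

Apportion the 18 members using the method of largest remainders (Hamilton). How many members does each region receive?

Total 130084; standard divisor 130084/18 ≈ 7226.889.
Standard quotas: Alpha 8.1883, Beta 4.0744, Gamma 3.4179, Delta 2.3194.
Lower quotas: Alpha 8, Beta 4, Gamma 3, Delta 2 (sum 17, leaving 1 seat).
Remainders in descending order: Gamma 0.4179, Delta 0.3194, Alpha 0.1883, Beta 0.0744.
The surplus seat goes to Gamma.

Alpha 8, Beta 4, Gamma 4, Delta 2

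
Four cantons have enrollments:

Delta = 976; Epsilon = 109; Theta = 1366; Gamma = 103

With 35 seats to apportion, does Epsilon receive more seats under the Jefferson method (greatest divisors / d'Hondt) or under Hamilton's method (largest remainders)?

Jefferson: Delta 14, Epsilon 1, Theta 19, Gamma 1.
Hamilton: Delta 13, Epsilon 2, Theta 19, Gamma 1.
Epsilon gets 1 under Jefferson and 2 under Hamilton.

Hamilton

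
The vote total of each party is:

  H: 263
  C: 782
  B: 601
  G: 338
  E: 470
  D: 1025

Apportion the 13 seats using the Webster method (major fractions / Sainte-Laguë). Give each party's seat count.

H 1; C 3; B 2; G 1; E 2; D 4

Standard divisor 3479/13 ≈ 267.615; standard quotas: H 0.983, C 2.922, B 2.246, G 1.263, E 1.756, D 3.830.
Rounding to the nearest integer gives H 1, C 3, B 2, G 1, E 2, D 4 — total 13, matching the house size, so no adjustment is needed.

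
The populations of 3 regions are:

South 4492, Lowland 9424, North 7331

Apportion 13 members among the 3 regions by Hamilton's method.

South=3, Lowland=6, North=4

The standard divisor is 21247/13 ≈ 1634.385.
Standard quotas: South 2.7484, Lowland 5.7661, North 4.4855.
Lower quotas: South 2, Lowland 5, North 4 (sum 11, leaving 2 seats).
Remainders in descending order: Lowland 0.7661, South 0.7484, North 0.4855.
The surplus seats go to Lowland, South.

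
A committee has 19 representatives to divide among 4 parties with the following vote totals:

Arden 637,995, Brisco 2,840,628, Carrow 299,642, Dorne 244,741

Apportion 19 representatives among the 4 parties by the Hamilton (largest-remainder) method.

Standard divisor: 4023006 ÷ 19 ≈ 211737.158.
Standard quotas: Arden 3.0131, Brisco 13.4158, Carrow 1.4152, Dorne 1.1559.
Lower quotas: Arden 3, Brisco 13, Carrow 1, Dorne 1 (sum 18, leaving 1 seat).
Remainders in descending order: Brisco 0.4158, Carrow 0.4152, Dorne 0.1559, Arden 0.0131.
Largest remainder: Brisco receives the extra seat.

Arden: 3, Brisco: 14, Carrow: 1, Dorne: 1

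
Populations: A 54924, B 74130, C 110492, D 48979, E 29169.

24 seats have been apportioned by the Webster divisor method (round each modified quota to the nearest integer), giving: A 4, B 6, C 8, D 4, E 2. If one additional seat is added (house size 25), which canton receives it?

C

Priority for the next seat is population ÷ (current seats + 0.5).
Priorities: A 12205.333, B 11404.615, C 12999.059, D 10884.222, E 11667.600.
Highest priority: C.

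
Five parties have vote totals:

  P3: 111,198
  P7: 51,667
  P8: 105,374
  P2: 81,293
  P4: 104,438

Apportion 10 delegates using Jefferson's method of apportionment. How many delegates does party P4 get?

Standard divisor 453970/10 ≈ 45397; standard quotas: P3 2.449, P7 1.138, P8 2.321, P2 1.791, P4 2.301.
Rounding down gives 2, 1, 2, 1, 2 = 8 seats, so the divisor must be adjusted.
With modified divisor 36100: modified quotas P3 3.080, P7 1.431, P8 2.919, P2 2.252, P4 2.893.
Rounding down: P3 3, P7 1, P8 2, P2 2, P4 2 (total 10).
P4 receives 2.

2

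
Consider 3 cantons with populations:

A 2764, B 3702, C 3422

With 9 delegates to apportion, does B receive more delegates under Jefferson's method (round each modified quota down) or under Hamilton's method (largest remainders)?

Jefferson: A 2, B 4, C 3.
Hamilton: A 3, B 3, C 3.
B gets 4 under Jefferson and 3 under Hamilton.

Jefferson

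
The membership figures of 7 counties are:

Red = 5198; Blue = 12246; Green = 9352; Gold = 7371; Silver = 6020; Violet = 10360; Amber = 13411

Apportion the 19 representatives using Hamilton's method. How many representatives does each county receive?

Total 63958; standard divisor 63958/19 ≈ 3366.211.
Standard quotas: Red 1.5442, Blue 3.6379, Green 2.7782, Gold 2.1897, Silver 1.7884, Violet 3.0776, Amber 3.9840.
Lower quotas: Red 1, Blue 3, Green 2, Gold 2, Silver 1, Violet 3, Amber 3 (sum 15, leaving 4 seats).
Remainders in descending order: Amber 0.9840, Silver 0.7884, Green 0.7782, Blue 0.6379, Red 0.5442, Gold 0.1897, Violet 0.0776.
Largest remainders: Amber, Silver, Green, Blue receive the extra seats.

Red=1, Blue=4, Green=3, Gold=2, Silver=2, Violet=3, Amber=4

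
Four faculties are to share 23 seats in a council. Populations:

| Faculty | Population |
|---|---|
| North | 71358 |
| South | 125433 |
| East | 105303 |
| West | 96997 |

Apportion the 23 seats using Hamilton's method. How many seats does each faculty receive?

North=4, South=7, East=6, West=6

Total 399091; standard divisor 399091/23 ≈ 17351.783.
Standard quotas: North 4.1124, South 7.2288, East 6.0687, West 5.5900.
Lower quotas: North 4, South 7, East 6, West 5 (sum 22, leaving 1 seat).
Remainders in descending order: West 0.5900, South 0.2288, North 0.1124, East 0.0687.
Largest remainder: West receives the extra seat.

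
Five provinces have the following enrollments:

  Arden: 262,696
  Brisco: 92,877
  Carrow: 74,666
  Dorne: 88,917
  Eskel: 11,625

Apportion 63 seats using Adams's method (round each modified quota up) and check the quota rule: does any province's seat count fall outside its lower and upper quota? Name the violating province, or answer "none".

Arden

Standard quotas: Arden 31.180, Brisco 11.024, Carrow 8.862, Dorne 10.554, Eskel 1.380.
Adams allocation: Arden 30, Brisco 11, Carrow 9, Dorne 11, Eskel 2.
Arden has quota 31.180 (lower 31, upper 32) but receives 30 — outside the quota interval.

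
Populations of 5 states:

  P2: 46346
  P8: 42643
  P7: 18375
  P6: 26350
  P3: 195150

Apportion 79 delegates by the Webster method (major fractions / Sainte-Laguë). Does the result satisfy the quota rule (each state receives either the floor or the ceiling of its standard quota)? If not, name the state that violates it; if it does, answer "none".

P3

Standard quotas: P2 11.133, P8 10.244, P7 4.414, P6 6.330, P3 46.879.
Webster allocation: P2 11, P8 10, P7 4, P6 6, P3 48.
P3 has quota 46.879 (lower 46, upper 47) but receives 48 — outside the quota interval.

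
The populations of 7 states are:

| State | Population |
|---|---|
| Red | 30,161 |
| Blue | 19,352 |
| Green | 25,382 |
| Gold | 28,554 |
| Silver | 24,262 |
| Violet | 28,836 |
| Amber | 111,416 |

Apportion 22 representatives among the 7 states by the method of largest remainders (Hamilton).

Red 3, Blue 2, Green 2, Gold 2, Silver 2, Violet 2, Amber 9

Total 267963; standard divisor 267963/22 ≈ 12180.136.
Standard quotas: Red 2.4762, Blue 1.5888, Green 2.0839, Gold 2.3443, Silver 1.9919, Violet 2.3675, Amber 9.1474.
Lower quotas: Red 2, Blue 1, Green 2, Gold 2, Silver 1, Violet 2, Amber 9 (sum 19, leaving 3 seats).
Remainders in descending order: Silver 0.9919, Blue 0.5888, Red 0.4762, Violet 0.3675, Gold 0.3443, Amber 0.1474, Green 0.0839.
The surplus seats go to Silver, Blue, Red.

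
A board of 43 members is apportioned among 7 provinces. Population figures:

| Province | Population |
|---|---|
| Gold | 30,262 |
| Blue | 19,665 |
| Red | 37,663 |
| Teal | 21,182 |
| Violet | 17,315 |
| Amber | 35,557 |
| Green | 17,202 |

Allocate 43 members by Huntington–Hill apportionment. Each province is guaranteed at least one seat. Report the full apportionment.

With divisor 4117: modified quotas Gold 7.350, Blue 4.777, Red 9.148, Teal 5.145, Violet 4.206, Amber 8.637, Green 4.178.
Geometric-mean thresholds: Gold √(7·8)=7.483, Blue √(4·5)=4.472, Red √(9·10)=9.487, Teal √(5·6)=5.477, Violet √(4·5)=4.472, Amber √(8·9)=8.485, Green √(4·5)=4.472.
Each quota rounded against its threshold gives Gold 7, Blue 5, Red 9, Teal 5, Violet 4, Amber 9, Green 4 (total 43).

Gold 7, Blue 5, Red 9, Teal 5, Violet 4, Amber 9, Green 4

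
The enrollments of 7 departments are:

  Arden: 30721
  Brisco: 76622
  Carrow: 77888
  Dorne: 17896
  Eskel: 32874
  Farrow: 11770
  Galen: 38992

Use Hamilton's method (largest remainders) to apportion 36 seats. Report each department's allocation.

Arden 4, Brisco 10, Carrow 10, Dorne 2, Eskel 4, Farrow 1, Galen 5

Standard divisor: 286763 ÷ 36 ≈ 7965.639.
Standard quotas: Arden 3.8567, Brisco 9.6191, Carrow 9.7780, Dorne 2.2466, Eskel 4.1270, Farrow 1.4776, Galen 4.8950.
Lower quotas: Arden 3, Brisco 9, Carrow 9, Dorne 2, Eskel 4, Farrow 1, Galen 4 (sum 32, leaving 4 seats).
Remainders in descending order: Galen 0.8950, Arden 0.8567, Carrow 0.7780, Brisco 0.6191, Farrow 0.4776, Dorne 0.2466, Eskel 0.1270.
Largest remainders: Galen, Arden, Carrow, Brisco receive the extra seats.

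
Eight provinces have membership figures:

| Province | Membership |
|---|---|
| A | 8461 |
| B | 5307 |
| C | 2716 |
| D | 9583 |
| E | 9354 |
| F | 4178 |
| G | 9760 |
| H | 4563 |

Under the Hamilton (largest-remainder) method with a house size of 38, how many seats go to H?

3

Standard divisor: 53922 ÷ 38 = 1419.
Standard quotas: A 5.9626, B 3.7400, C 1.9140, D 6.7533, E 6.5920, F 2.9443, G 6.8781, H 3.2156.
Lower quotas: A 5, B 3, C 1, D 6, E 6, F 2, G 6, H 3 (sum 32, leaving 6 seats).
Remainders in descending order: A 0.9626, F 0.9443, C 0.9140, G 0.8781, D 0.7533, B 0.7400, E 0.5920, H 0.2156.
Largest remainders: A, F, C, G, D, B receive the extra seats.
H receives 3.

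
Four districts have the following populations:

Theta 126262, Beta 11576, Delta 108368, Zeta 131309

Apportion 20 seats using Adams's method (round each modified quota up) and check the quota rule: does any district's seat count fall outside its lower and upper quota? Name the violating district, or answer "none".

Standard quotas: Theta 6.689, Beta 0.613, Delta 5.741, Zeta 6.956.
Adams allocation: Theta 6, Beta 1, Delta 6, Zeta 7.
Every allocation lies between the lower and upper quota.

none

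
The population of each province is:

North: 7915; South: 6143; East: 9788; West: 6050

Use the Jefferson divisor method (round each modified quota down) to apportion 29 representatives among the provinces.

Standard divisor 29896/29 ≈ 1030.897; standard quotas: North 7.678, South 5.959, East 9.495, West 5.869.
Rounding down gives 7, 5, 9, 5 = 26 seats, so the divisor must be adjusted.
With modified divisor 984: modified quotas North 8.044, South 6.243, East 9.947, West 6.148.
Rounding down: North 8, South 6, East 9, West 6 (total 29).

North=8, South=6, East=9, West=6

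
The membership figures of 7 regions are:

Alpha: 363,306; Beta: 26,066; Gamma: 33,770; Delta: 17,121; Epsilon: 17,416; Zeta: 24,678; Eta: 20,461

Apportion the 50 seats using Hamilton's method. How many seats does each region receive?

Alpha: 36, Beta: 3, Gamma: 3, Delta: 2, Epsilon: 2, Zeta: 2, Eta: 2

The standard divisor is 502818/50 ≈ 10056.36.
Standard quotas: Alpha 36.1270, Beta 2.5920, Gamma 3.3581, Delta 1.7025, Epsilon 1.7318, Zeta 2.4540, Eta 2.0346.
Lower quotas: Alpha 36, Beta 2, Gamma 3, Delta 1, Epsilon 1, Zeta 2, Eta 2 (sum 47, leaving 3 seats).
Remainders in descending order: Epsilon 0.7318, Delta 0.7025, Beta 0.5920, Zeta 0.4540, Gamma 0.3581, Alpha 0.1270, Eta 0.0346.
Largest remainders: Epsilon, Delta, Beta receive the extra seats.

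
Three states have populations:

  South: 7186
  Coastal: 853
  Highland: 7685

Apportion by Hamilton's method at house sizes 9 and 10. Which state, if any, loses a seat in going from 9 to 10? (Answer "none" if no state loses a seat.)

Coastal

At 9 seats: South 4, Coastal 1, Highland 4.
At 10 seats: South 5, Coastal 0, Highland 5.
Coastal drops from 1 to 0.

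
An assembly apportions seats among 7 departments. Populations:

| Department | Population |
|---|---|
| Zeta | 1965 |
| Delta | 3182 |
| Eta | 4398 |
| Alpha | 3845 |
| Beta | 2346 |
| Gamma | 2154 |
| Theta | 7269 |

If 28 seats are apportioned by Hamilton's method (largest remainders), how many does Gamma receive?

2

The standard divisor is 25159/28 ≈ 898.536.
Standard quotas: Zeta 2.1869, Delta 3.5413, Eta 4.8946, Alpha 4.2792, Beta 2.6109, Gamma 2.3972, Theta 8.0898.
Lower quotas: Zeta 2, Delta 3, Eta 4, Alpha 4, Beta 2, Gamma 2, Theta 8 (sum 25, leaving 3 seats).
Remainders in descending order: Eta 0.8946, Beta 0.6109, Delta 0.5413, Gamma 0.3972, Alpha 0.2792, Zeta 0.1869, Theta 0.0898.
Largest remainders: Eta, Beta, Delta receive the extra seats.
Gamma receives 2.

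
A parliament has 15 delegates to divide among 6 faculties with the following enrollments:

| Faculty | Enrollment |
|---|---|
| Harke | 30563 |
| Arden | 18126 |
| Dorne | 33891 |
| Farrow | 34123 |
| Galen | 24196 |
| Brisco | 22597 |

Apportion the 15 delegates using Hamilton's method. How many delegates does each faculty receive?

Total 163496; standard divisor 163496/15 ≈ 10899.733.
Standard quotas: Harke 2.8040, Arden 1.6630, Dorne 3.1093, Farrow 3.1306, Galen 2.2199, Brisco 2.0732.
Lower quotas: Harke 2, Arden 1, Dorne 3, Farrow 3, Galen 2, Brisco 2 (sum 13, leaving 2 seats).
Remainders in descending order: Harke 0.8040, Arden 0.6630, Galen 0.2199, Farrow 0.1306, Dorne 0.1093, Brisco 0.0732.
The surplus seats go to Harke, Arden.

Harke 3, Arden 2, Dorne 3, Farrow 3, Galen 2, Brisco 2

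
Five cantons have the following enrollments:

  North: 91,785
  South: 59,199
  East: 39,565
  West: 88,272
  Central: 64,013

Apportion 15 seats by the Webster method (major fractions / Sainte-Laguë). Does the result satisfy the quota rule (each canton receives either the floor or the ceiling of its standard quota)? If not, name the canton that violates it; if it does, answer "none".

Standard quotas: North 4.016, South 2.590, East 1.731, West 3.862, Central 2.801.
Webster allocation: North 4, South 2, East 2, West 4, Central 3.
Every allocation lies between the lower and upper quota.

none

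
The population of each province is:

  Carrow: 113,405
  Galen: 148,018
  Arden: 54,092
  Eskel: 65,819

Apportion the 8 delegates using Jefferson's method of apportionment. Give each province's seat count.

Standard divisor 381334/8 ≈ 47666.75; standard quotas: Carrow 2.379, Galen 3.105, Arden 1.135, Eskel 1.381.
Rounding down gives 2, 3, 1, 1 = 7 seats, so the divisor must be adjusted.
With modified divisor 37400: modified quotas Carrow 3.032, Galen 3.958, Arden 1.446, Eskel 1.760.
Rounding down: Carrow 3, Galen 3, Arden 1, Eskel 1 (total 8).

Carrow=3, Galen=3, Arden=1, Eskel=1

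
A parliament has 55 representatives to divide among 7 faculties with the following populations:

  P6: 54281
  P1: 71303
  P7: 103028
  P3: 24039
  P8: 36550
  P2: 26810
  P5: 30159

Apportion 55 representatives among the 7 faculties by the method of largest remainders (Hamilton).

Standard divisor: 346170 ÷ 55 = 6294.
Standard quotas: P6 8.6242, P1 11.3287, P7 16.3692, P3 3.8194, P8 5.8071, P2 4.2596, P5 4.7917.
Lower quotas: P6 8, P1 11, P7 16, P3 3, P8 5, P2 4, P5 4 (sum 51, leaving 4 seats).
Remainders in descending order: P3 0.8194, P8 0.8071, P5 0.7917, P6 0.6242, P7 0.3692, P1 0.3287, P2 0.2596.
Largest remainders: P3, P8, P5, P6 receive the extra seats.

P6=9, P1=11, P7=16, P3=4, P8=6, P2=4, P5=5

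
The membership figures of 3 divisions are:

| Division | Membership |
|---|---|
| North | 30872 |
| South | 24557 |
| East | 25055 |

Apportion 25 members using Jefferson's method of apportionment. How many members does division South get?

7

Standard divisor 80484/25 ≈ 3219.36; standard quotas: North 9.589, South 7.628, East 7.783.
Rounding down gives 9, 7, 7 = 23 seats, so the divisor must be adjusted.
With modified divisor 3080: modified quotas North 10.023, South 7.973, East 8.135.
Rounding down: North 10, South 7, East 8 (total 25).
South receives 7.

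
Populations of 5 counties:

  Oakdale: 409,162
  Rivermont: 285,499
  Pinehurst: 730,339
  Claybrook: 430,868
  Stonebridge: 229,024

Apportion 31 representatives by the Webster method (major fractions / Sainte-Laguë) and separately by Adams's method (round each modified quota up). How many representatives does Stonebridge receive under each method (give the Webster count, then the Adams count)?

Webster: Oakdale 6, Rivermont 4, Pinehurst 11, Claybrook 7, Stonebridge 3.
Adams: Oakdale 6, Rivermont 4, Pinehurst 11, Claybrook 6, Stonebridge 4.
Stonebridge gets 3 under Webster and 4 under Adams.

3 and 4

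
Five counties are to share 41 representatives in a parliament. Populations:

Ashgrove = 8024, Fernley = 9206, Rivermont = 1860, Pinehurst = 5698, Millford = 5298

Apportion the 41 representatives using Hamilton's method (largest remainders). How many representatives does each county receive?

The standard divisor is 30086/41 ≈ 733.805.
Standard quotas: Ashgrove 10.9348, Fernley 12.5456, Rivermont 2.5347, Pinehurst 7.7650, Millford 7.2199.
Lower quotas: Ashgrove 10, Fernley 12, Rivermont 2, Pinehurst 7, Millford 7 (sum 38, leaving 3 seats).
Remainders in descending order: Ashgrove 0.9348, Pinehurst 0.7650, Fernley 0.5456, Rivermont 0.5347, Millford 0.2199.
The surplus seats go to Ashgrove, Pinehurst, Fernley.

Ashgrove 11; Fernley 13; Rivermont 2; Pinehurst 8; Millford 7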